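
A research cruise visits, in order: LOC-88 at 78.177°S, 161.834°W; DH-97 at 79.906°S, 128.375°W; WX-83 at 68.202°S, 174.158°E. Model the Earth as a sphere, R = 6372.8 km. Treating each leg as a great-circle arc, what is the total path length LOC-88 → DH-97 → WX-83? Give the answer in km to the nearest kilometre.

2763 km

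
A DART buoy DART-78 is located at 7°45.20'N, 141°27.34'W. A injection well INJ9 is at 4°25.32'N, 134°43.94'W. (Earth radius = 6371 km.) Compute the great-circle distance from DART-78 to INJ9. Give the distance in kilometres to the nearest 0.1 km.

830.5 km

DART-78: φ = +7.75333°, λ = -141.45567°
INJ9: φ = +4.42200°, λ = -134.73233°
Δφ = -3.3313°,  Δλ = 6.7233°
a = sin²(Δφ/2) + cos φ₁ cos φ₂ sin²(Δλ/2) = 0.004242
c = 2·arcsin(√a) = 0.130351 rad = 7.4685°
d = R·c = 6371 × 0.130351 = 830.5 km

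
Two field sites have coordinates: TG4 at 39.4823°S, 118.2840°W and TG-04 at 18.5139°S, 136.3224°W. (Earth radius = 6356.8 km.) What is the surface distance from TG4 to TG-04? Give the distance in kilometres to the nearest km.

2899 km

Δφ = 20.9684°,  Δλ = -18.0384°
a = sin²(Δφ/2) + cos φ₁ cos φ₂ sin²(Δλ/2) = 0.051097
c = 2·arcsin(√a) = 0.456035 rad = 26.1289°
d = R·c = 6356.8 × 0.456035 = 2898.9 km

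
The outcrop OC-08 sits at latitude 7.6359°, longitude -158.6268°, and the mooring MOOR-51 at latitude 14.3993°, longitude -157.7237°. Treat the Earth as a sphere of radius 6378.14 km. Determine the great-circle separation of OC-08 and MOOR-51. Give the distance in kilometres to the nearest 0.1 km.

759.3 km

Δφ = 6.7634°,  Δλ = 0.9031°
a = sin²(Δφ/2) + cos φ₁ cos φ₂ sin²(Δλ/2) = 0.003539
c = 2·arcsin(√a) = 0.119052 rad = 6.8212°
d = R·c = 6378.14 × 0.119052 = 759.3 km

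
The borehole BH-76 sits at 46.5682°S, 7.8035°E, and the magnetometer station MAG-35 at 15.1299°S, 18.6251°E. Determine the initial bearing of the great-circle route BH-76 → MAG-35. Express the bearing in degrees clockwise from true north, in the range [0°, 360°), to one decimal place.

19.6°

Δλ = 10.8216°
y = sin Δλ · cos φ₂ = 0.181243
x = cos φ₁ sin φ₂ − sin φ₁ cos φ₂ cos Δλ = 0.509114
θ = atan2(y, x) = 19.5956° → 19.5956° (mod 360°)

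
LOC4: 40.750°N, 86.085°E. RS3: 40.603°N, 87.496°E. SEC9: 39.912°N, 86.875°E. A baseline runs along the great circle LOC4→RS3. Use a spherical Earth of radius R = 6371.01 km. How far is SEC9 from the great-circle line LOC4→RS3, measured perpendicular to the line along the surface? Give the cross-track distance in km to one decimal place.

δ₁₃ = central angle LOC4→SEC9 = 0.018011 rad  (haversine)
θ₁₃ = bearing LOC4→SEC9 = 144.041°,  θ₁₂ = bearing LOC4→RS3 = 97.362°
dₓₜ = R·arcsin(sin δ₁₃ · sin(θ₁₃ − θ₁₂)) = 6371.01·arcsin(0.01801·sin(46.679°)) = 83.479 km
|dₓₜ| = 83.479 km

83.5 km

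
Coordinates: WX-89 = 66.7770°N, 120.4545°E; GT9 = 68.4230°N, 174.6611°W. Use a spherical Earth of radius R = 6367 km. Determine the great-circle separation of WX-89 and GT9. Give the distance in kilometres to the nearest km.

Δφ = 1.6460°,  Δλ = 64.8844°
a = sin²(Δφ/2) + cos φ₁ cos φ₂ sin²(Δλ/2) = 0.041936
c = 2·arcsin(√a) = 0.412485 rad = 23.6337°
d = R·c = 6367 × 0.412485 = 2626.3 km

2626 km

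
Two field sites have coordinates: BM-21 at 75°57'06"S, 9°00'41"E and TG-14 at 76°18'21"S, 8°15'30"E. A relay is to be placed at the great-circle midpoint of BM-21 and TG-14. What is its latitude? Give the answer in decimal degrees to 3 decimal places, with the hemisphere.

76.129°S

BM-21: φ = -75.95167°, λ = +9.01139°
TG-14: φ = -76.30583°, λ = +8.25833°
Bx = cos φ₂ cos Δλ = 0.236719,  By = cos φ₂ sin Δλ = -0.003111
φₘ = atan2(sin φ₁ + sin φ₂, √((cos φ₁ + Bx)² + By²)) = -76.12904°
λₘ = λ₁ + atan2(By, cos φ₁ + Bx) = 8.63957°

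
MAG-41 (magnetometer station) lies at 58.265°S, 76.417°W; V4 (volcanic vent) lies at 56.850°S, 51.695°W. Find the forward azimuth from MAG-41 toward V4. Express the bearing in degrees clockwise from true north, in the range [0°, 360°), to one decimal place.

94.5°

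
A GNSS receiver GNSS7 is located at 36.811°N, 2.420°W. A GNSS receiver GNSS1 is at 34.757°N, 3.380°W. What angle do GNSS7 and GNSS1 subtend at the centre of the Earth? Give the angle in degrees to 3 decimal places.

2.197°

Δφ = -2.0540°,  Δλ = -0.9600°
a = sin²(Δφ/2) + cos φ₁ cos φ₂ sin²(Δλ/2) = 0.000367
c = 2·arcsin(√a) = 0.038339 rad = 2.1966°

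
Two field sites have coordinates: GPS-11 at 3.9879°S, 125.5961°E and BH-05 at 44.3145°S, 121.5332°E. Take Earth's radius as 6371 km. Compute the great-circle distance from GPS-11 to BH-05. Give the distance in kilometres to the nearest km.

4502 km

Δφ = -40.3266°,  Δλ = -4.0629°
a = sin²(Δφ/2) + cos φ₁ cos φ₂ sin²(Δλ/2) = 0.119713
c = 2·arcsin(√a) = 0.706599 rad = 40.4852°
d = R·c = 6371 × 0.706599 = 4501.7 km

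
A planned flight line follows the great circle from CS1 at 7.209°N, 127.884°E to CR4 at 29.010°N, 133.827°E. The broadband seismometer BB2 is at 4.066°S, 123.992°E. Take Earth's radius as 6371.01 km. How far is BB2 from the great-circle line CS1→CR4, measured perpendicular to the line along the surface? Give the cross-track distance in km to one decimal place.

δ₁₃ = central angle CS1→BB2 = 0.208136 rad  (haversine)
θ₁₃ = bearing CS1→BB2 = 199.126°,  θ₁₂ = bearing CS1→CR4 = 13.681°
dₓₜ = R·arcsin(sin δ₁₃ · sin(θ₁₃ − θ₁₂)) = 6371.01·arcsin(0.20664·sin(185.445°)) = -124.933 km
|dₓₜ| = 124.933 km

124.9 km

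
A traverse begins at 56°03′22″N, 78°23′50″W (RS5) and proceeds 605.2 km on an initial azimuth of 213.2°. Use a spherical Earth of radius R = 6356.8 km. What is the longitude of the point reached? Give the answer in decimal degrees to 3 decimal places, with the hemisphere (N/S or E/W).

83.182°W

RS5: φ = +56.05611°, λ = -78.39722°
δ = d/R = 605.2/6356.8 = 0.095205 rad
φ₂ = arcsin(sin φ₁ cos δ + cos φ₁ sin δ cos θ)
   = arcsin(0.82958·0.99547 + 0.55838·0.09506·-0.83676) = 51.39005°
λ₂ = λ₁ + atan2(sin θ sin δ cos φ₁, cos δ − sin φ₁ sin φ₂) = -83.18210°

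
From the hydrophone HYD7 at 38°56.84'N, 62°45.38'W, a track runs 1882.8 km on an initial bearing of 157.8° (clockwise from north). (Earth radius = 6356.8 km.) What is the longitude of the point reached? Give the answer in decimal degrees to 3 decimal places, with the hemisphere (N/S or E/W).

HYD7: φ = +38.94733°, λ = -62.75633°
δ = d/R = 1882.8/6356.8 = 0.296187 rad
φ₂ = arcsin(sin φ₁ cos δ + cos φ₁ sin δ cos θ)
   = arcsin(0.62861·0.95646 + 0.77772·0.29188·-0.92587) = 23.02066°
λ₂ = λ₁ + atan2(sin θ sin δ cos φ₁, cos δ − sin φ₁ sin φ₂) = -55.87435°

55.874°W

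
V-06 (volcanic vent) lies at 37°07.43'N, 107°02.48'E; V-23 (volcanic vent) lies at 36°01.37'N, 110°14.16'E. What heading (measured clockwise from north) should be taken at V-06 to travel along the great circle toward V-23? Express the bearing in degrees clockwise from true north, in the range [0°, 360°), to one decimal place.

112.3°

V-06: φ = +37.12383°, λ = +107.04133°
V-23: φ = +36.02283°, λ = +110.23600°
Δλ = 3.1947°
y = sin Δλ · cos φ₂ = 0.045072
x = cos φ₁ sin φ₂ − sin φ₁ cos φ₂ cos Δλ = -0.018456
θ = atan2(y, x) = 112.2682° → 112.2682° (mod 360°)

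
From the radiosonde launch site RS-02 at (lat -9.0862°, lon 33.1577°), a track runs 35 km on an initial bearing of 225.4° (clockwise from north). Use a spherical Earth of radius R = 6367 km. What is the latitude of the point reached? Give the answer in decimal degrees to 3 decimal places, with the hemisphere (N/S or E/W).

9.307°S

δ = d/R = 35/6367 = 0.005497 rad
φ₂ = arcsin(sin φ₁ cos δ + cos φ₁ sin δ cos θ)
   = arcsin(-0.15792·0.99998 + 0.98745·0.00550·-0.70215) = -9.30728°
λ₂ = λ₁ + atan2(sin θ sin δ cos φ₁, cos δ − sin φ₁ sin φ₂) = 32.93045°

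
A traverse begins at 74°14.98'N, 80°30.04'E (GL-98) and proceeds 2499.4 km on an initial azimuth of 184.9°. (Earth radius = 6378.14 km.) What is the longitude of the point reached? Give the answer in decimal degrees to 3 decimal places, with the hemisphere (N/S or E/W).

GL-98: φ = +74.24967°, λ = +80.50067°
δ = d/R = 2499.4/6378.14 = 0.391870 rad
φ₂ = arcsin(sin φ₁ cos δ + cos φ₁ sin δ cos θ)
   = arcsin(0.96245·0.92420 + 0.27145·0.38192·-0.99635) = 51.83230°
λ₂ = λ₁ + atan2(sin θ sin δ cos φ₁, cos δ − sin φ₁ sin φ₂) = 77.47463°

77.475°E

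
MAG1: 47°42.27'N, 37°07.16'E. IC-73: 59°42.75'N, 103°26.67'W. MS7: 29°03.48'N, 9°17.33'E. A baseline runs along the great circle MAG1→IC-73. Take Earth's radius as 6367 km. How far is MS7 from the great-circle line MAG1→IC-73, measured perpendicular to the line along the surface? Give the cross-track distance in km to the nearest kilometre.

MAG1: φ = +47.70450°, λ = +37.11933°
IC-73: φ = +59.71250°, λ = -103.44450°
MS7: φ = +29.05800°, λ = +9.28883°
δ₁₃ = central angle MAG1→MS7 = 0.496053 rad  (haversine)
θ₁₃ = bearing MAG1→MS7 = 239.028°,  θ₁₂ = bearing MAG1→IC-73 = 339.768°
dₓₜ = R·arcsin(sin δ₁₃ · sin(θ₁₃ − θ₁₂)) = 6367·arcsin(0.47596·sin(-100.740°)) = -3098.160 km
|dₓₜ| = 3098.160 km

3098 km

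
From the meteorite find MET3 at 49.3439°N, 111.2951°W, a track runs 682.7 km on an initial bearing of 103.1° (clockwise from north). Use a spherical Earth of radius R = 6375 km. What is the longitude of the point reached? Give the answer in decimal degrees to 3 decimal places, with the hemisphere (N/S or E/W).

102.413°W

δ = d/R = 682.7/6375 = 0.107090 rad
φ₂ = arcsin(sin φ₁ cos δ + cos φ₁ sin δ cos θ)
   = arcsin(0.75863·0.99427 + 0.65152·0.10689·-0.22665) = 47.60416°
λ₂ = λ₁ + atan2(sin θ sin δ cos φ₁, cos δ − sin φ₁ sin φ₂) = -102.41310°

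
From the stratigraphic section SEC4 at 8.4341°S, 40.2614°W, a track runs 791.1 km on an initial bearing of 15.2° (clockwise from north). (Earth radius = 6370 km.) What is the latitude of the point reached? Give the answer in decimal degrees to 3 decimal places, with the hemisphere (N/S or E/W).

δ = d/R = 791.1/6370 = 0.124192 rad
φ₂ = arcsin(sin φ₁ cos δ + cos φ₁ sin δ cos θ)
   = arcsin(-0.14667·0.99230 + 0.98919·0.12387·0.96502) = -1.56413°
λ₂ = λ₁ + atan2(sin θ sin δ cos φ₁, cos δ − sin φ₁ sin φ₂) = -38.39952°

1.564°S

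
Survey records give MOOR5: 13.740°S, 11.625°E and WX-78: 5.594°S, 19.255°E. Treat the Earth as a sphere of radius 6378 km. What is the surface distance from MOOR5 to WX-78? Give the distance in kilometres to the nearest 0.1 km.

Δφ = 8.1460°,  Δλ = 7.6300°
a = sin²(Δφ/2) + cos φ₁ cos φ₂ sin²(Δλ/2) = 0.009325
c = 2·arcsin(√a) = 0.193430 rad = 11.0827°
d = R·c = 6378 × 0.193430 = 1233.7 km

1233.7 km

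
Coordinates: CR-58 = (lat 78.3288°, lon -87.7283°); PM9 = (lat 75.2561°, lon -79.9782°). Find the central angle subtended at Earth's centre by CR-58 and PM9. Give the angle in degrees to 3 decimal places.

3.540°

Δφ = -3.0727°,  Δλ = 7.7501°
a = sin²(Δφ/2) + cos φ₁ cos φ₂ sin²(Δλ/2) = 0.000954
c = 2·arcsin(√a) = 0.061783 rad = 3.5399°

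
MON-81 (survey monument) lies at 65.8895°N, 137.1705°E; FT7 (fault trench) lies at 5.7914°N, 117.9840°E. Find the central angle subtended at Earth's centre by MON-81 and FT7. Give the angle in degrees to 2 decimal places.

61.58°

Δφ = -60.0981°,  Δλ = -19.1865°
a = sin²(Δφ/2) + cos φ₁ cos φ₂ sin²(Δλ/2) = 0.262029
c = 2·arcsin(√a) = 1.074762 rad = 61.5793°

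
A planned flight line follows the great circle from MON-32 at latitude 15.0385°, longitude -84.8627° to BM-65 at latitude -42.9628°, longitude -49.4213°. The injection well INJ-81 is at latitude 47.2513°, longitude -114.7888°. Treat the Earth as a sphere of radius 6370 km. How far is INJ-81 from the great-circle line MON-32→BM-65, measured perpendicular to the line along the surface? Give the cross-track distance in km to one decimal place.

δ₁₃ = central angle MON-32→INJ-81 = 0.709525 rad  (haversine)
θ₁₃ = bearing MON-32→INJ-81 = 328.681°,  θ₁₂ = bearing MON-32→BM-65 = 152.434°
dₓₜ = R·arcsin(sin δ₁₃ · sin(θ₁₃ − θ₁₂)) = 6370·arcsin(0.65147·sin(176.247°)) = 271.689 km
|dₓₜ| = 271.689 km

271.7 km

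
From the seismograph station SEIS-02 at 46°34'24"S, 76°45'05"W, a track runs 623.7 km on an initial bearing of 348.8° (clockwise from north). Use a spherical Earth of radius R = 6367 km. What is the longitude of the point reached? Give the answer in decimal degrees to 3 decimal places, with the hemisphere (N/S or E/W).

SEIS-02: φ = -46.57333°, λ = -76.75139°
δ = d/R = 623.7/6367 = 0.097958 rad
φ₂ = arcsin(sin φ₁ cos δ + cos φ₁ sin δ cos θ)
   = arcsin(-0.72625·0.99521 + 0.68743·0.09780·0.98096) = -41.05796°
λ₂ = λ₁ + atan2(sin θ sin δ cos φ₁, cos δ − sin φ₁ sin φ₂) = -78.19498°

78.195°W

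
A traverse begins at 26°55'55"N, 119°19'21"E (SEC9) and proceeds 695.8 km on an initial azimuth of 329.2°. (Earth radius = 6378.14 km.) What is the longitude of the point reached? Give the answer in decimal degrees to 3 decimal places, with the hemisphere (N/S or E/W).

115.543°E

SEC9: φ = +26.93194°, λ = +119.32250°
δ = d/R = 695.8/6378.14 = 0.109091 rad
φ₂ = arcsin(sin φ₁ cos δ + cos φ₁ sin δ cos θ)
   = arcsin(0.45293·0.99406 + 0.89155·0.10888·0.85896) = 32.25011°
λ₂ = λ₁ + atan2(sin θ sin δ cos φ₁, cos δ − sin φ₁ sin φ₂) = 115.54293°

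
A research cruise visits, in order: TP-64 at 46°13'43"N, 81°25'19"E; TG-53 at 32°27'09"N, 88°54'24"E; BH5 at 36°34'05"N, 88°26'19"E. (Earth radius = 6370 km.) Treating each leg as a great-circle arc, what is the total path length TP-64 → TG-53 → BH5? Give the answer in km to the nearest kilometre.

TP-64: φ = +46.22861°, λ = +81.42194°
TG-53: φ = +32.45250°, λ = +88.90667°
BH5: φ = +36.56806°, λ = +88.43861°
TP-64→TG-53: c = 0.260506 rad, d = 1659.42 km
TG-53→BH5: c = 0.072144 rad, d = 459.56 km
Total = 1659.42 + 459.56 = 2118.98 km

2119 km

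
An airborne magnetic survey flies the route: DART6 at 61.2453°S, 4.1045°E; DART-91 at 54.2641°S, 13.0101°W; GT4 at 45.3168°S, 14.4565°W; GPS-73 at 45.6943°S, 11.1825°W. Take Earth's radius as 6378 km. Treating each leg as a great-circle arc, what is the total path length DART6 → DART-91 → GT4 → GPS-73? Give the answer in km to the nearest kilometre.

2533 km

DART6→DART-91: c = 0.199608 rad, d = 1273.10 km
DART-91→GT4: c = 0.156999 rad, d = 1001.34 km
GT4→GPS-73: c = 0.040583 rad, d = 258.84 km
Total = 1273.10 + 1001.34 + 258.84 = 2533.27 km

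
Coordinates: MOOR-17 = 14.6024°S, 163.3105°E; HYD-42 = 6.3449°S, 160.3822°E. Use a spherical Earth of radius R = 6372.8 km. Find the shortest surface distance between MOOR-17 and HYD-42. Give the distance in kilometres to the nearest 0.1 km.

972.6 km

Δφ = 8.2575°,  Δλ = -2.9283°
a = sin²(Δφ/2) + cos φ₁ cos φ₂ sin²(Δλ/2) = 0.005812
c = 2·arcsin(√a) = 0.152616 rad = 8.7443°
d = R·c = 6372.8 × 0.152616 = 972.6 km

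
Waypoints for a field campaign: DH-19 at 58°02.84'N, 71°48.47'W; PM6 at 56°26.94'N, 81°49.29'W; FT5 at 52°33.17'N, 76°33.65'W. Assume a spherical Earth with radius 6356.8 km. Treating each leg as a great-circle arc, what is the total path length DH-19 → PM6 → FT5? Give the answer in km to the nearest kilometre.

DH-19: φ = +58.04733°, λ = -71.80783°
PM6: φ = +56.44900°, λ = -81.82150°
FT5: φ = +52.55283°, λ = -76.56083°
DH-19→PM6: c = 0.098475 rad, d = 625.99 km
PM6→FT5: c = 0.086359 rad, d = 548.97 km
Total = 625.99 + 548.97 = 1174.95 km

1175 km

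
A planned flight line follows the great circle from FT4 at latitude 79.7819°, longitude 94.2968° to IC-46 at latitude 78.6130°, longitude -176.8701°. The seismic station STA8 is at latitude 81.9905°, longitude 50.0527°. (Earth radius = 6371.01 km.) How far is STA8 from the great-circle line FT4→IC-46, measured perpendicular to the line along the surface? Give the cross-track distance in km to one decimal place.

779.9 km

δ₁₃ = central angle FT4→STA8 = 0.124608 rad  (haversine)
θ₁₃ = bearing FT4→STA8 = 308.536°,  θ₁₂ = bearing FT4→IC-46 = 49.273°
dₓₜ = R·arcsin(sin δ₁₃ · sin(θ₁₃ − θ₁₂)) = 6371.01·arcsin(0.12429·sin(259.263°)) = -779.907 km
|dₓₜ| = 779.907 km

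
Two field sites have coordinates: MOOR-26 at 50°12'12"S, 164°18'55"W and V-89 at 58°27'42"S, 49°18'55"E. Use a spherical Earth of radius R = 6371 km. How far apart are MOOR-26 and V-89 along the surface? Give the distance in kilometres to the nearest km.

MOOR-26: φ = -50.20333°, λ = -164.31528°
V-89: φ = -58.46167°, λ = +49.31528°
Δφ = -8.2583°,  Δλ = -146.3694°
a = sin²(Δφ/2) + cos φ₁ cos φ₂ sin²(Δλ/2) = 0.311965
c = 2·arcsin(√a) = 1.185244 rad = 67.9095°
d = R·c = 6371 × 1.185244 = 7551.2 km

7551 km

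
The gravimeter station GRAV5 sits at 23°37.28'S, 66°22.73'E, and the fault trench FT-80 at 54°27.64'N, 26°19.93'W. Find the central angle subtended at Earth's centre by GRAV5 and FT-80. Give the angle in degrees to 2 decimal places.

110.56°

GRAV5: φ = -23.62133°, λ = +66.37883°
FT-80: φ = +54.46067°, λ = -26.33217°
Δφ = 78.0820°,  Δλ = -92.7110°
a = sin²(Δφ/2) + cos φ₁ cos φ₂ sin²(Δλ/2) = 0.675619
c = 2·arcsin(√a) = 1.929689 rad = 110.5630°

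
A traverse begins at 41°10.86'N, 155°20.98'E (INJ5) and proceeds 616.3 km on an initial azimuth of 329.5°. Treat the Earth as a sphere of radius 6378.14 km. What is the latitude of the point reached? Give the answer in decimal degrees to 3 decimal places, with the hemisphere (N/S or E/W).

45.884°N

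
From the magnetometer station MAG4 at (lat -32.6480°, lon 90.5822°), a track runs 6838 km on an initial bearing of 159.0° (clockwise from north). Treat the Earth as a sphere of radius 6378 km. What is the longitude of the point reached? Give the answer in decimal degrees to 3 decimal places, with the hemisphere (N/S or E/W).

δ = d/R = 6838/6378 = 1.072123 rad
φ₂ = arcsin(sin φ₁ cos δ + cos φ₁ sin δ cos θ)
   = arcsin(-0.53948·0.47826 + 0.84200·0.87822·-0.93358) = -71.50582°
λ₂ = λ₁ + atan2(sin θ sin δ cos φ₁, cos δ − sin φ₁ sin φ₂) = -172.24386°

172.244°W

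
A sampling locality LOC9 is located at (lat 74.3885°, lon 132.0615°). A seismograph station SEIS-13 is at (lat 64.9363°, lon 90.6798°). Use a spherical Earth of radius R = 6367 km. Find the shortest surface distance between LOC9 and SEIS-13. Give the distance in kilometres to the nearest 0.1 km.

1852.8 km

Δφ = -9.4522°,  Δλ = -41.3817°
a = sin²(Δφ/2) + cos φ₁ cos φ₂ sin²(Δλ/2) = 0.021021
c = 2·arcsin(√a) = 0.290995 rad = 16.6728°
d = R·c = 6367 × 0.290995 = 1852.8 km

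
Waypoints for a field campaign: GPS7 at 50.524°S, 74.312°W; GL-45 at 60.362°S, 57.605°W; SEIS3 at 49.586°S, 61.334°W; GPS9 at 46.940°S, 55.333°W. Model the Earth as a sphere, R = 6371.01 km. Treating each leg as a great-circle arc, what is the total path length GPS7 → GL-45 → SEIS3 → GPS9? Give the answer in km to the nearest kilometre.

3264 km

GPS7→GL-45: c = 0.237099 rad, d = 1510.56 km
GL-45→SEIS3: c = 0.191673 rad, d = 1221.15 km
SEIS3→GPS9: c = 0.083592 rad, d = 532.57 km
Total = 1510.56 + 1221.15 + 532.57 = 3264.28 km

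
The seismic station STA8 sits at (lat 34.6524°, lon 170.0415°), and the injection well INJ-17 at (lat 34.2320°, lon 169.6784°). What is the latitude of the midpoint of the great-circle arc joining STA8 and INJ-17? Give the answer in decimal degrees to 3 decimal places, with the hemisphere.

Bx = cos φ₂ cos Δλ = 0.826750,  By = cos φ₂ sin Δλ = -0.005239
φₘ = atan2(sin φ₁ + sin φ₂, √((cos φ₁ + Bx)² + By²)) = 34.44233°
λₘ = λ₁ + atan2(By, cos φ₁ + Bx) = 169.85949°

34.442°N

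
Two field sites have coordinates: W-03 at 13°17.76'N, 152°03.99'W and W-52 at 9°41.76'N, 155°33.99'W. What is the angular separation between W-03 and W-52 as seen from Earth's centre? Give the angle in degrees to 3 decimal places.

4.972°

W-03: φ = +13.29600°, λ = -152.06650°
W-52: φ = +9.69600°, λ = -155.56650°
Δφ = -3.6000°,  Δλ = -3.5000°
a = sin²(Δφ/2) + cos φ₁ cos φ₂ sin²(Δλ/2) = 0.001881
c = 2·arcsin(√a) = 0.086775 rad = 4.9718°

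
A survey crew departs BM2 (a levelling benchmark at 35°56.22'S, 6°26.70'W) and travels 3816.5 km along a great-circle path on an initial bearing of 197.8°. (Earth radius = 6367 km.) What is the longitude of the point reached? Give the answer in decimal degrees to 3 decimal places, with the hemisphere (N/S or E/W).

32.467°W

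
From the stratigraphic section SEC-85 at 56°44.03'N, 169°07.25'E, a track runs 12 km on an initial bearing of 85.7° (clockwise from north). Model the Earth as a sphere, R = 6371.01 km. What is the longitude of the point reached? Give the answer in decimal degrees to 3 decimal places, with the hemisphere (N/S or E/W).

SEC-85: φ = +56.73383°, λ = +169.12083°
δ = d/R = 12/6371.01 = 0.001884 rad
φ₂ = arcsin(sin φ₁ cos δ + cos φ₁ sin δ cos θ)
   = arcsin(0.83613·1.00000 + 0.54853·0.00188·0.07498) = 56.74177°
λ₂ = λ₁ + atan2(sin θ sin δ cos φ₁, cos δ − sin φ₁ sin φ₂) = 169.31706°

169.317°E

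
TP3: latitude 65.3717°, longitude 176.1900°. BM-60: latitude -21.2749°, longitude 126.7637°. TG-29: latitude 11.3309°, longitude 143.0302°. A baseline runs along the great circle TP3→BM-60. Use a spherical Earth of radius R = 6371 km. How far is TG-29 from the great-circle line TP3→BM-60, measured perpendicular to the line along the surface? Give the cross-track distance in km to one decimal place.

δ₁₃ = central angle TP3→TG-29 = 1.023165 rad  (haversine)
θ₁₃ = bearing TP3→TG-29 = 218.916°,  θ₁₂ = bearing TP3→BM-60 = 225.229°
dₓₜ = R·arcsin(sin δ₁₃ · sin(θ₁₃ − θ₁₂)) = 6371·arcsin(0.85376·sin(-6.313°)) = -598.991 km
|dₓₜ| = 598.991 km

599.0 km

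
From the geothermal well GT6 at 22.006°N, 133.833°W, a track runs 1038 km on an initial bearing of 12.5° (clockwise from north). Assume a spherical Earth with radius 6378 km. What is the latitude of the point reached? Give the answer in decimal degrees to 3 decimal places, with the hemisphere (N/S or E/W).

δ = d/R = 1038/6378 = 0.162747 rad
φ₂ = arcsin(sin φ₁ cos δ + cos φ₁ sin δ cos θ)
   = arcsin(0.37470·0.98679 + 0.92714·0.16203·0.97630) = 31.09216°
λ₂ = λ₁ + atan2(sin θ sin δ cos φ₁, cos δ − sin φ₁ sin φ₂) = -131.48591°

31.092°N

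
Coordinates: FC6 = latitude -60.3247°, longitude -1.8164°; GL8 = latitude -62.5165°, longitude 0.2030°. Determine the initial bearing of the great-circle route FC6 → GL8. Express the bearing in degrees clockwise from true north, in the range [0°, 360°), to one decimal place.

157.1°

Δλ = 2.0194°
y = sin Δλ · cos φ₂ = 0.016262
x = cos φ₁ sin φ₂ − sin φ₁ cos φ₂ cos Δλ = -0.038494
θ = atan2(y, x) = 157.0980° → 157.0980° (mod 360°)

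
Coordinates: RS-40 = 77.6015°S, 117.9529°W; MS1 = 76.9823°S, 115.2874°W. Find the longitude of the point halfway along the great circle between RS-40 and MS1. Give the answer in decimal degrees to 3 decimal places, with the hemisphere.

116.588°W

Bx = cos φ₂ cos Δλ = 0.225008,  By = cos φ₂ sin Δλ = 0.010475
φₘ = atan2(sin φ₁ + sin φ₂, √((cos φ₁ + Bx)² + By²)) = -77.29522°
λₘ = λ₁ + atan2(By, cos φ₁ + Bx) = -116.58821°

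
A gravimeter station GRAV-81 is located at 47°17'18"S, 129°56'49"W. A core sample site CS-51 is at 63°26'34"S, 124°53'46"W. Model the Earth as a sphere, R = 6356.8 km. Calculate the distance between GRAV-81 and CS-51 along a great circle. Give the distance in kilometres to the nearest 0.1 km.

1819.0 km

GRAV-81: φ = -47.28833°, λ = -129.94694°
CS-51: φ = -63.44278°, λ = -124.89611°
Δφ = -16.1544°,  Δλ = 5.0508°
a = sin²(Δφ/2) + cos φ₁ cos φ₂ sin²(Δλ/2) = 0.020331
c = 2·arcsin(√a) = 0.286150 rad = 16.3952°
d = R·c = 6356.8 × 0.286150 = 1819.0 km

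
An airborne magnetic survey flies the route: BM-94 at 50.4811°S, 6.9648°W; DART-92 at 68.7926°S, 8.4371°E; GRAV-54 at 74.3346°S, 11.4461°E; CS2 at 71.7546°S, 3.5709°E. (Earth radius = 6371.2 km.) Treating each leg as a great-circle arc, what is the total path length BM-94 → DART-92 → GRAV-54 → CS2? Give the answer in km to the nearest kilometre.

BM-94→DART-92: c = 0.344941 rad, d = 2197.69 km
DART-92→GRAV-54: c = 0.098111 rad, d = 625.08 km
GRAV-54→CS2: c = 0.060191 rad, d = 383.49 km
Total = 2197.69 + 625.08 + 383.49 = 3206.26 km

3206 km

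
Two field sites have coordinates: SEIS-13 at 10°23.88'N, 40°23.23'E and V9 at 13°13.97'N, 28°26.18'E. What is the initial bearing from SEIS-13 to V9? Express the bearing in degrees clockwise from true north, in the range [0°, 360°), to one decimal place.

284.8°

SEIS-13: φ = +10.39800°, λ = +40.38717°
V9: φ = +13.23283°, λ = +28.43633°
Δλ = -11.9508°
y = sin Δλ · cos φ₂ = -0.201574
x = cos φ₁ sin φ₂ − sin φ₁ cos φ₂ cos Δλ = 0.053265
θ = atan2(y, x) = -75.1982° → 284.8018° (mod 360°)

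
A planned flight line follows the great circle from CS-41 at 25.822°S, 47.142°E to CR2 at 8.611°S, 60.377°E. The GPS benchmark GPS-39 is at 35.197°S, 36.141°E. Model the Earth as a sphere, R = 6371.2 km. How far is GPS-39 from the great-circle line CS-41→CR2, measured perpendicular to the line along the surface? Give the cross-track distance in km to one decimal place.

δ₁₃ = central angle CS-41→GPS-39 = 0.232358 rad  (haversine)
θ₁₃ = bearing CS-41→GPS-39 = 222.624°,  θ₁₂ = bearing CS-41→CR2 = 38.512°
dₓₜ = R·arcsin(sin δ₁₃ · sin(θ₁₃ − θ₁₂)) = 6371.2·arcsin(0.23027·sin(184.112°)) = -105.207 km
|dₓₜ| = 105.207 km

105.2 km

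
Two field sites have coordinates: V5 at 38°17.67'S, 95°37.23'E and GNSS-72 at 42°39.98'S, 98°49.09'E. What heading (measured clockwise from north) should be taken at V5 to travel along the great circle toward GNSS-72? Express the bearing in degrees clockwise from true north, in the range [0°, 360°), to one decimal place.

V5: φ = -38.29450°, λ = +95.62050°
GNSS-72: φ = -42.66633°, λ = +98.81817°
Δλ = 3.1977°
y = sin Δλ · cos φ₂ = 0.041016
x = cos φ₁ sin φ₂ − sin φ₁ cos φ₂ cos Δλ = -0.076938
θ = atan2(y, x) = 151.9376° → 151.9376° (mod 360°)

151.9°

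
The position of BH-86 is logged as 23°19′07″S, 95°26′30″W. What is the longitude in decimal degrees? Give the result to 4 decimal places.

95° + 26′/60 + 30″/3600 = 95 + 0.43333 + 0.00833 = 95.4417°

95.4417°W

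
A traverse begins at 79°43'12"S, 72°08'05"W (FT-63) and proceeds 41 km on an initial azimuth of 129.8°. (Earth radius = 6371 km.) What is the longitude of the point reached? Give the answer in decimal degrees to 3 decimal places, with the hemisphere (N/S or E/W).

70.511°W

FT-63: φ = -79.72000°, λ = -72.13472°
δ = d/R = 41/6371 = 0.006435 rad
φ₂ = arcsin(sin φ₁ cos δ + cos φ₁ sin δ cos θ)
   = arcsin(-0.98395·0.99998 + 0.17846·0.00644·-0.64011) = -79.95207°
λ₂ = λ₁ + atan2(sin θ sin δ cos φ₁, cos δ − sin φ₁ sin φ₂) = -70.51086°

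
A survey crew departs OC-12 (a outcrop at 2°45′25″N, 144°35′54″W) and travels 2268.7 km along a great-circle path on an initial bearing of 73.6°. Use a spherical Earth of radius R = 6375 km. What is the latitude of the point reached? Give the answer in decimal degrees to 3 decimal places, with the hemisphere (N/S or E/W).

8.241°N

OC-12: φ = +2.75694°, λ = -144.59833°
δ = d/R = 2268.7/6375 = 0.355875 rad
φ₂ = arcsin(sin φ₁ cos δ + cos φ₁ sin δ cos θ)
   = arcsin(0.04810·0.93734 + 0.99884·0.34841·0.28234) = 8.24129°
λ₂ = λ₁ + atan2(sin θ sin δ cos φ₁, cos δ − sin φ₁ sin φ₂) = -124.86016°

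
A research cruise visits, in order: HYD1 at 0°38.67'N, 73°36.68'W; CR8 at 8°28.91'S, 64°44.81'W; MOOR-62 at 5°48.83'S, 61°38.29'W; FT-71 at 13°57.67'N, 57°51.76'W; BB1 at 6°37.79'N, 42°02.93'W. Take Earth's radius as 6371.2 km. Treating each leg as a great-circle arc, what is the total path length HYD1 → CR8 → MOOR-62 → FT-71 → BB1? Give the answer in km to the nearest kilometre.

HYD1: φ = +0.64450°, λ = -73.61133°
CR8: φ = -8.48183°, λ = -64.74683°
MOOR-62: φ = -5.81383°, λ = -61.63817°
FT-71: φ = +13.96117°, λ = -57.86267°
BB1: φ = +6.62983°, λ = -42.04883°
HYD1→CR8: c = 0.221687 rad, d = 1412.41 km
CR8→MOOR-62: c = 0.071176 rad, d = 453.47 km
MOOR-62→FT-71: c = 0.351280 rad, d = 2238.07 km
FT-71→BB1: c = 0.299986 rad, d = 1911.27 km
Total = 1412.41 + 453.47 + 2238.07 + 1911.27 = 6015.23 km

6015 km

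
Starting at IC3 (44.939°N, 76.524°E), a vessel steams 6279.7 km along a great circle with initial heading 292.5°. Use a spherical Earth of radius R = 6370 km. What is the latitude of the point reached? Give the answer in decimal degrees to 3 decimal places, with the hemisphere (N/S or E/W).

38.016°N

δ = d/R = 6279.7/6370 = 0.985824 rad
φ₂ = arcsin(sin φ₁ cos δ + cos φ₁ sin δ cos θ)
   = arcsin(0.70635·0.55218 + 0.70786·0.83373·0.38268) = 38.01565°
λ₂ = λ₁ + atan2(sin θ sin δ cos φ₁, cos δ − sin φ₁ sin φ₂) = -1.34983°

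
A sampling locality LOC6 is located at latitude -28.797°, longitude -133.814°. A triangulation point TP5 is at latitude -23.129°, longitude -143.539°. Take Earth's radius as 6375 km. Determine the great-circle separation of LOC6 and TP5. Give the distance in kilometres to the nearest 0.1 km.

1158.6 km

Δφ = 5.6680°,  Δλ = -9.7250°
a = sin²(Δφ/2) + cos φ₁ cos φ₂ sin²(Δλ/2) = 0.008235
c = 2·arcsin(√a) = 0.181743 rad = 10.4131°
d = R·c = 6375 × 0.181743 = 1158.6 km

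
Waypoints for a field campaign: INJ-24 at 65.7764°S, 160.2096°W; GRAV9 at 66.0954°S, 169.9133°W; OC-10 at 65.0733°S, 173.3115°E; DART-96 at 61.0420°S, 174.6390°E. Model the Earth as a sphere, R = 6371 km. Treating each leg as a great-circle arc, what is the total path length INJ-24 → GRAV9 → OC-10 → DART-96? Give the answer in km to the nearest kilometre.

INJ-24→GRAV9: c = 0.069213 rad, d = 440.95 km
GRAV9→OC-10: c = 0.121951 rad, d = 776.95 km
OC-10→DART-96: c = 0.071134 rad, d = 453.20 km
Total = 440.95 + 776.95 + 453.20 = 1671.10 km

1671 km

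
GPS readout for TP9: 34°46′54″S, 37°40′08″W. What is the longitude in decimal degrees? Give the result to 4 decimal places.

37.6689°W

37° + 40′/60 + 8″/3600 = 37 + 0.66667 + 0.00222 = 37.6689°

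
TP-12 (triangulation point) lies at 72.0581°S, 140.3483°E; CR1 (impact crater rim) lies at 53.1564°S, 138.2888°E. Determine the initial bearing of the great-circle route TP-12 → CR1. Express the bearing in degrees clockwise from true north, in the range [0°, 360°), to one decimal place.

Δλ = -2.0595°
y = sin Δλ · cos φ₂ = -0.021549
x = cos φ₁ sin φ₂ − sin φ₁ cos φ₂ cos Δλ = 0.323577
θ = atan2(y, x) = -3.8101° → 356.1899° (mod 360°)

356.2°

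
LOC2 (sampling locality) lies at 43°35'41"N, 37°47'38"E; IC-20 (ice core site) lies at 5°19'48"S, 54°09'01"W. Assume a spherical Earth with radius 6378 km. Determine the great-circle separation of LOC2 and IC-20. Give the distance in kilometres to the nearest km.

10584 km

LOC2: φ = +43.59472°, λ = +37.79389°
IC-20: φ = -5.33000°, λ = -54.15028°
Δφ = -48.9247°,  Δλ = -91.9442°
a = sin²(Δφ/2) + cos φ₁ cos φ₂ sin²(Δλ/2) = 0.544259
c = 2·arcsin(√a) = 1.659430 rad = 95.0783°
d = R·c = 6378 × 1.659430 = 10583.8 km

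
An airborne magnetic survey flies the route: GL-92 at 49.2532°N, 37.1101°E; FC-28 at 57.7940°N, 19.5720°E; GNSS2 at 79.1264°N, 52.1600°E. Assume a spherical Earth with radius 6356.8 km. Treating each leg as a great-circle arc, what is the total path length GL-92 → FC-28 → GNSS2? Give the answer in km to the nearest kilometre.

GL-92→FC-28: c = 0.234029 rad, d = 1487.68 km
FC-28→GNSS2: c = 0.413657 rad, d = 2629.53 km
Total = 1487.68 + 2629.53 = 4117.21 km

4117 km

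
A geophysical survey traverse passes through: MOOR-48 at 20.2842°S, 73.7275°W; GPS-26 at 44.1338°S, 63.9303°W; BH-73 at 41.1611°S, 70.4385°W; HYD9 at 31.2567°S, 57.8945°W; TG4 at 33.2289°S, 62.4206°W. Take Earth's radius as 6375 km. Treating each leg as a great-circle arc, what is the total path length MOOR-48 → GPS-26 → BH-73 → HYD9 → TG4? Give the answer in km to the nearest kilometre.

MOOR-48→GPS-26: c = 0.439905 rad, d = 2804.39 km
GPS-26→BH-73: c = 0.098302 rad, d = 626.68 km
BH-73→HYD9: c = 0.246660 rad, d = 1572.46 km
HYD9→TG4: c = 0.075148 rad, d = 479.07 km
Total = 2804.39 + 626.68 + 1572.46 + 479.07 = 5482.60 km

5483 km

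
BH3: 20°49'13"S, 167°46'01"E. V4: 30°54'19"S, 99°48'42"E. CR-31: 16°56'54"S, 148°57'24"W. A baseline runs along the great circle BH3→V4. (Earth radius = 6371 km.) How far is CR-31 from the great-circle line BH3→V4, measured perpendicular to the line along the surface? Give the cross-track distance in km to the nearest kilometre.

1918 km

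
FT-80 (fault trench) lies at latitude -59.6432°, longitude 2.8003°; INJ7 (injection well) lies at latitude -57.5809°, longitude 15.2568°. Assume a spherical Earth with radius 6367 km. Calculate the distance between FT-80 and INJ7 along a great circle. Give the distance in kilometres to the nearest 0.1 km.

Δφ = 2.0623°,  Δλ = 12.4565°
a = sin²(Δφ/2) + cos φ₁ cos φ₂ sin²(Δλ/2) = 0.003513
c = 2·arcsin(√a) = 0.118608 rad = 6.7957°
d = R·c = 6367 × 0.118608 = 755.2 km

755.2 km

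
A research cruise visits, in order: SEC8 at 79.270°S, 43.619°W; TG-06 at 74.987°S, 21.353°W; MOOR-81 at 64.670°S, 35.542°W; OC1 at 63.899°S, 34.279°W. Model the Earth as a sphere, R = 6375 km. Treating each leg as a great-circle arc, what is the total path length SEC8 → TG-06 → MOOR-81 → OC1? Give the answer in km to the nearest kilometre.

2089 km

SEC8→TG-06: c = 0.113098 rad, d = 721.00 km
TG-06→MOOR-81: c = 0.198056 rad, d = 1262.61 km
MOOR-81→OC1: c = 0.016509 rad, d = 105.24 km
Total = 721.00 + 1262.61 + 105.24 = 2088.85 km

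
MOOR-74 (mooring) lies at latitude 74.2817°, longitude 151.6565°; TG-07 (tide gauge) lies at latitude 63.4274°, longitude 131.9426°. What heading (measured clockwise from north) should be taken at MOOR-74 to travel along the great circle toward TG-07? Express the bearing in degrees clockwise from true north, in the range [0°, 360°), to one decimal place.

222.8°

Δλ = -19.7139°
y = sin Δλ · cos φ₂ = -0.150895
x = cos φ₁ sin φ₂ − sin φ₁ cos φ₂ cos Δλ = -0.163074
θ = atan2(y, x) = -137.2213° → 222.7787° (mod 360°)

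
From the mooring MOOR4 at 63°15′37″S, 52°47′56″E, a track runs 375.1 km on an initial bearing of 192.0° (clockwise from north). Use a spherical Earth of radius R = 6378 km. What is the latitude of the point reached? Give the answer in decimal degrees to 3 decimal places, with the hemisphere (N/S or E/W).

66.547°S

MOOR4: φ = -63.26028°, λ = +52.79889°
δ = d/R = 375.1/6378 = 0.058812 rad
φ₂ = arcsin(sin φ₁ cos δ + cos φ₁ sin δ cos θ)
   = arcsin(-0.89306·0.99827 + 0.44994·0.05878·-0.97815) = -66.54660°
λ₂ = λ₁ + atan2(sin θ sin δ cos φ₁, cos δ − sin φ₁ sin φ₂) = 51.03936°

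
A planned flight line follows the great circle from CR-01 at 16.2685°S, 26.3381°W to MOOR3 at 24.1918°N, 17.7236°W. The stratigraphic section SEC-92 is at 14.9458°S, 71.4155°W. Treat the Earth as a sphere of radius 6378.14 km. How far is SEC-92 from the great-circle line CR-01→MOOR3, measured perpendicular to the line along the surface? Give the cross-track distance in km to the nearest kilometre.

4577 km

δ₁₃ = central angle CR-01→SEC-92 = 0.756572 rad  (haversine)
θ₁₃ = bearing CR-01→SEC-92 = 265.283°,  θ₁₂ = bearing CR-01→MOOR3 = 11.942°
dₓₜ = R·arcsin(sin δ₁₃ · sin(θ₁₃ − θ₁₂)) = 6378.14·arcsin(0.68643·sin(253.341°)) = -4577.328 km
|dₓₜ| = 4577.328 km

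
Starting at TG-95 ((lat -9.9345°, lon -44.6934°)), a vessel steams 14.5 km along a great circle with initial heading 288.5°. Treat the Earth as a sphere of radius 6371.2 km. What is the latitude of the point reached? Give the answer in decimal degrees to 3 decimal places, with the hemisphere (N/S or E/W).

9.893°S

δ = d/R = 14.5/6371.2 = 0.002276 rad
φ₂ = arcsin(sin φ₁ cos δ + cos φ₁ sin δ cos θ)
   = arcsin(-0.17252·1.00000 + 0.98501·0.00228·0.31730) = -9.89310°
λ₂ = λ₁ + atan2(sin θ sin δ cos φ₁, cos δ − sin φ₁ sin φ₂) = -44.81893°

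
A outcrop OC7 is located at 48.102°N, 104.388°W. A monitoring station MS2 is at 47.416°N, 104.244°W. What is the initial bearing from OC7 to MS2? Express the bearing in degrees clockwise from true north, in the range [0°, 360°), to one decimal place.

171.9°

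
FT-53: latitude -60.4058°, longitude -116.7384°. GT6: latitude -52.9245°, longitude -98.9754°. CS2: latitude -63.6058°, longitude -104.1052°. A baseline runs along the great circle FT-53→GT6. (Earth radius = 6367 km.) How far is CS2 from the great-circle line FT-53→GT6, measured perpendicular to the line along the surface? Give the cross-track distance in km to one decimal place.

668.8 km

δ₁₃ = central angle FT-53→CS2 = 0.117321 rad  (haversine)
θ₁₃ = bearing FT-53→CS2 = 123.838°,  θ₁₂ = bearing FT-53→GT6 = 60.229°
dₓₜ = R·arcsin(sin δ₁₃ · sin(θ₁₃ − θ₁₂)) = 6367·arcsin(0.11705·sin(63.609°)) = 668.831 km
|dₓₜ| = 668.831 km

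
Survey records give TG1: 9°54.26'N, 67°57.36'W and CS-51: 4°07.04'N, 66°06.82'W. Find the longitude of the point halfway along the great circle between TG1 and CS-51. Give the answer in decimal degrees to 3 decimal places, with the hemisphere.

67.029°W

TG1: φ = +9.90433°, λ = -67.95600°
CS-51: φ = +4.11733°, λ = -66.11367°
Bx = cos φ₂ cos Δλ = 0.996904,  By = cos φ₂ sin Δλ = 0.032066
φₘ = atan2(sin φ₁ + sin φ₂, √((cos φ₁ + Bx)² + By²)) = 7.01173°
λₘ = λ₁ + atan2(By, cos φ₁ + Bx) = -67.02911°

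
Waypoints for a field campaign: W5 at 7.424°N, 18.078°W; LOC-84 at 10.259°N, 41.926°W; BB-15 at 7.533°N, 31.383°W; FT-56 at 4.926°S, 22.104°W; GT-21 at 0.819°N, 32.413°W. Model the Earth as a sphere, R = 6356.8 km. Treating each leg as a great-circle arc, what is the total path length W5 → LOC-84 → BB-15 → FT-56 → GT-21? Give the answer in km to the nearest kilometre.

W5→LOC-84: c = 0.414130 rad, d = 2632.54 km
LOC-84→BB-15: c = 0.187895 rad, d = 1194.41 km
BB-15→FT-56: c = 0.270915 rad, d = 1722.15 km
FT-56→GT-21: c = 0.205812 rad, d = 1308.30 km
Total = 2632.54 + 1194.41 + 1722.15 + 1308.30 = 6857.41 km

6857 km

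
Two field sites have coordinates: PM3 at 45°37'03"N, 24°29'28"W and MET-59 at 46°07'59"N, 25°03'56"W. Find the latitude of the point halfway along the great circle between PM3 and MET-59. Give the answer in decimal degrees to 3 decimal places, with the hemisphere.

PM3: φ = +45.61750°, λ = -24.49111°
MET-59: φ = +46.13306°, λ = -25.06556°
Bx = cos φ₂ cos Δλ = 0.692951,  By = cos φ₂ sin Δλ = -0.006948
φₘ = atan2(sin φ₁ + sin φ₂, √((cos φ₁ + Bx)² + By²)) = 45.87564°
λₘ = λ₁ + atan2(By, cos φ₁ + Bx) = -24.77700°

45.876°N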